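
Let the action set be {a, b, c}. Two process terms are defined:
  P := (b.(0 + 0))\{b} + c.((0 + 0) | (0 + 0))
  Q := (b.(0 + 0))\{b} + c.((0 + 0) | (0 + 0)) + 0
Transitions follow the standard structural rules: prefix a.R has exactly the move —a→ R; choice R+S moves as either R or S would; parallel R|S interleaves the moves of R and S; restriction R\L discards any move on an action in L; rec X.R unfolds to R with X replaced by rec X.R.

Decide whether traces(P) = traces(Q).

YES

LTS(P): 2 reachable states
  p0 = (b.(0 + 0))\{b} + c.((0 + 0) | (0 + 0)) :: —c→ p1
  p1 = (0 + 0) | (0 + 0) :: deadlocked
LTS(Q): 2 reachable states
  q0 = (b.(0 + 0))\{b} + c.((0 + 0) | (0 + 0)) + 0 :: —c→ q1
  q1 = (0 + 0) | (0 + 0) :: deadlocked
Bisimilarity quotient blocks:
  B0 = {p0, q0}
  B1 = {p1, q1}
p0 ∈ B0, q0 ∈ B0 → same block
Bisimilar ⇒ trace-equivalent.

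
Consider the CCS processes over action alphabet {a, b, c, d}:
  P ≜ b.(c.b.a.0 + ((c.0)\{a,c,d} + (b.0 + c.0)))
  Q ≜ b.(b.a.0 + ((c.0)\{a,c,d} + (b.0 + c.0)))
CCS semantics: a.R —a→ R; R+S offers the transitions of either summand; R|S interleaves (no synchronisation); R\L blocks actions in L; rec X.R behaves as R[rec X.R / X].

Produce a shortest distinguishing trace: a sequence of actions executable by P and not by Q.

Reachable graph of P (5 states):
  p0 = b.(c.b.a.0 + ((c.0)\{a,c,d} + (b.0 + c.0))) has moves —b→ p1
  p1 = c.b.a.0 + ((c.0)\{a,c,d} + (b.0 + c.0)) has moves —b→ p2, —c→ p2, —c→ p3
  p2 = 0 has moves ∅
  p3 = b.a.0 has moves —b→ p4
  p4 = a.0 has moves —a→ p2
Reachable graph of Q (4 states):
  q0 = b.(b.a.0 + ((c.0)\{a,c,d} + (b.0 + c.0))) has moves —b→ q1
  q1 = b.a.0 + ((c.0)\{a,c,d} + (b.0 + c.0)) has moves —b→ q2, —b→ q3, —c→ q2
  q2 = 0 has moves ∅
  q3 = a.0 has moves —a→ q2
Executing bcb from P (initial set {p0}):
  after b @ step 1: {p1}
  after c @ step 2: {p2, p3}
  after b @ step 3: {p4}
  P completes σ.
Executing bcb from Q (initial set {q0}):
  after b @ step 1: {q1}
  after c @ step 2: {q2}
  after b @ step 3: ∅  — Q cannot continue

bcb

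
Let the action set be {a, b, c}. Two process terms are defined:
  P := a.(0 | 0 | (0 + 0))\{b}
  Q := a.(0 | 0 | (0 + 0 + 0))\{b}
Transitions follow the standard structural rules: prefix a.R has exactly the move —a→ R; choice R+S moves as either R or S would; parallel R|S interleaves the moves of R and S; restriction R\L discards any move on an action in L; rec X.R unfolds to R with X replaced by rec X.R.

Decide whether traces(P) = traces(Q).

LTS(P): 2 reachable states
  u0 = a.(0 | 0 | (0 + 0))\{b} :: —a→ u1
  u1 = (0 | 0 | (0 + 0))\{b} :: deadlocked
LTS(Q): 2 reachable states
  v0 = a.(0 | 0 | (0 + 0 + 0))\{b} :: —a→ v1
  v1 = (0 | 0 | (0 + 0 + 0))\{b} :: deadlocked
Partition-refinement fixed point:
  B0 = {u0, v0}
  B1 = {u1, v1}
u0 ∈ B0, v0 ∈ B0 → same block
Bisimilar ⇒ trace-equivalent.

traces(P) = traces(Q)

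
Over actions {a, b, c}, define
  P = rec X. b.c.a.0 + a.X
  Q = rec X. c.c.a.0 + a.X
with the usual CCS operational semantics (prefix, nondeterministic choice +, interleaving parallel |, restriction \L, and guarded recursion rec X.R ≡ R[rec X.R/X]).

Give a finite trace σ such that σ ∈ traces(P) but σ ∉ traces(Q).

Reachable graph of P (4 states):
  s0 = rec X. b.c.a.0 + a.X has moves -a-> s0, -b-> s1
  s1 = c.a.0 has moves -c-> s2
  s2 = a.0 has moves -a-> s3
  s3 = 0 has moves stopped
Reachable graph of Q (4 states):
  t0 = rec X. c.c.a.0 + a.X has moves -a-> t0, -c-> t1
  t1 = c.a.0 has moves -c-> t2
  t2 = a.0 has moves -a-> t3
  t3 = 0 has moves stopped
Run σ = ⟨b⟩ on P: start {s0}
  [1] b ⇒ {s1}
  ✓ P
Run σ = ⟨b⟩ on Q: start {t0}
  [1] b ⇒ ∅  — Q cannot continue

b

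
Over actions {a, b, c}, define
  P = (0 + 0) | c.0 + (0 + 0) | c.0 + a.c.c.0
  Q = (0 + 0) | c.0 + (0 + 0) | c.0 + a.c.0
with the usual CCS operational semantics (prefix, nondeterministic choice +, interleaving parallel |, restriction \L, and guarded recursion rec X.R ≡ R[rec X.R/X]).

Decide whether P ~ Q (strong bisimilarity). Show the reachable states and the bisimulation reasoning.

P ≁ Q

LTS(P): 5 reachable states
  p0 = (0 + 0) | c.0 + (0 + 0) | c.0 + a.c.c.0 has moves ··a··> p1, ··c··> p2
  p1 = c.c.0 has moves ··c··> p3
  p2 = (0 + 0) | 0 has moves ∅
  p3 = c.0 has moves ··c··> p4
  p4 = 0 has moves ∅
LTS(Q): 4 reachable states
  q0 = (0 + 0) | c.0 + (0 + 0) | c.0 + a.c.0 has moves ··a··> q1, ··c··> q2
  q1 = c.0 has moves ··c··> q3
  q2 = (0 + 0) | 0 has moves ∅
  q3 = 0 has moves ∅
Bisimilarity quotient blocks:
  B0 = {p0}
  B1 = {p2, p4, q2, q3}
  B2 = {p1}
  B3 = {p3, q1}
  B4 = {q0}
p0 ∈ B0, q0 ∈ B4 → different blocks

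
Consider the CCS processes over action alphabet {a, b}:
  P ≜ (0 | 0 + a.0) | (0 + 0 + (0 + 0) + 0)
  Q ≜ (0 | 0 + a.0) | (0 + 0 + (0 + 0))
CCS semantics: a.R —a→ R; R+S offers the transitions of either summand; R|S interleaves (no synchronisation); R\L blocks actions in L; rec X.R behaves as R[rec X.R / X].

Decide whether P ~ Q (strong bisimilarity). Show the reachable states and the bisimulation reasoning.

bisimilar

P's transition system — 2 states:
  s0 = (0 | 0 + a.0) | (0 + 0 + (0 + 0) + 0) :: =a=> s1
  s1 = 0 | (0 + 0 + (0 + 0) + 0) :: (no moves)
Q's transition system — 2 states:
  t0 = (0 | 0 + a.0) | (0 + 0 + (0 + 0)) :: =a=> t1
  t1 = 0 | (0 + 0 + (0 + 0)) :: (no moves)
Bisimilarity quotient blocks:
  B0 = {s0, t0}
  B1 = {s1, t1}
s0 ∈ B0, t0 ∈ B0 → same block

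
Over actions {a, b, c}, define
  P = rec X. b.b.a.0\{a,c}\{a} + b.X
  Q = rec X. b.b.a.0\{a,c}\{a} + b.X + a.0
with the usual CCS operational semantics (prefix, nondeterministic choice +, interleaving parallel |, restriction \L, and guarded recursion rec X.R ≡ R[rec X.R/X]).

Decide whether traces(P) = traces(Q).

LTS(P): 4 reachable states
  m0 = rec X. b.b.a.0\{a,c}\{a} + b.X :: ··b··> m0, ··b··> m1
  m1 = b.a.0\{a,c}\{a} :: ··b··> m2
  m2 = a.0\{a,c}\{a} :: ··a··> m3
  m3 = 0\{a,c}\{a} :: ·
LTS(Q): 5 reachable states
  n0 = rec X. b.b.a.0\{a,c}\{a} + b.X + a.0 :: ··a··> n1, ··b··> n0, ··b··> n2
  n1 = 0 :: ·
  n2 = b.a.0\{a,c}\{a} :: ··b··> n3
  n3 = a.0\{a,c}\{a} :: ··a··> n4
  n4 = 0\{a,c}\{a} :: ·
Executing a from Q (initial set {n0}):
  [1] a ⇒ {n1}
  ✓ Q
Executing a from P (initial set {m0}):
  [1] a ⇒ ∅ (P stuck)

trace-distinct — witness ⟨a⟩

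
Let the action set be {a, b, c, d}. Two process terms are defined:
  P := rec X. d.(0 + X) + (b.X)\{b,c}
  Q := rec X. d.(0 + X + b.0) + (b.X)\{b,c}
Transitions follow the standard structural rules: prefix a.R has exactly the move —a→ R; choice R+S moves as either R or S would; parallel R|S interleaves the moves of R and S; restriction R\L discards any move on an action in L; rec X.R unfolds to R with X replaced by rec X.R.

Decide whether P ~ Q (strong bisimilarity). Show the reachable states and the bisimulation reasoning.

P ≁ Q

Reachable graph of P (2 states):
  m0 = rec X. d.(0 + X) + (b.X)\{b,c} has moves ··d··> m1
  m1 = 0 + (rec X. d.(0 + X) + (b.X)\{b,c}) has moves ··d··> m1
Reachable graph of Q (3 states):
  n0 = rec X. d.(0 + X + b.0) + (b.X)\{b,c} has moves ··d··> n1
  n1 = 0 + (rec X. d.(0 + X + b.0) + (b.X)\{b,c}) + b.0 has moves ··b··> n2, ··d··> n1
  n2 = 0 has moves stopped
Coarsest stable partition (strong bisimilarity classes):
  B0 = {m0, m1}
  B1 = {n0}
  B2 = {n1}
  B3 = {n2}
m0 ∈ B0, n0 ∈ B1 → different blocks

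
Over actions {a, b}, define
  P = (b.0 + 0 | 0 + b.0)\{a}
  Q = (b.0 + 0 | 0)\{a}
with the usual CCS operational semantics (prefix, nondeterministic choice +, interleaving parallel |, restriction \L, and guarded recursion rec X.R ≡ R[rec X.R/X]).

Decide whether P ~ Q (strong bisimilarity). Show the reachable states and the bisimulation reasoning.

LTS(P): 2 reachable states
  m0 = (b.0 + 0 | 0 + b.0)\{a} → ··b··> m1
  m1 = 0\{a} → (no moves)
LTS(Q): 2 reachable states
  n0 = (b.0 + 0 | 0)\{a} → ··b··> n1
  n1 = 0\{a} → (no moves)
Partition-refinement fixed point:
  B0 = {m0, n0}
  B1 = {m1, n1}
m0 ∈ B0, n0 ∈ B0 → same block

bisimilar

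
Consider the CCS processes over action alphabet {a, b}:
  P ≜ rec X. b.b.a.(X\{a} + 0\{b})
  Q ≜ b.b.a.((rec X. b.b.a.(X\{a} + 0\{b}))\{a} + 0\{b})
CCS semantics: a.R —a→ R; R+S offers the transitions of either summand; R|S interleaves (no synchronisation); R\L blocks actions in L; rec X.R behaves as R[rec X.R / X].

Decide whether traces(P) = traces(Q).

YES

P's transition system — 6 states:
  u0 = rec X. b.b.a.(X\{a} + 0\{b}) → --b--▸ u1
  u1 = b.a.((rec X. b.b.a.(X\{a} + 0\{b}))\{a} + 0\{b}) → --b--▸ u2
  u2 = a.((rec X. b.b.a.(X\{a} + 0\{b}))\{a} + 0\{b}) → --a--▸ u3
  u3 = (rec X. b.b.a.(X\{a} + 0\{b}))\{a} + 0\{b} → --b--▸ u4
  u4 = (b.a.((rec X. b.b.a.(X\{a} + 0\{b}))\{a} + 0\{b}))\{a} → --b--▸ u5
  u5 = (a.((rec X. b.b.a.(X\{a} + 0\{b}))\{a} + 0\{b}))\{a} → deadlocked
Q's transition system — 6 states:
  v0 = b.b.a.((rec X. b.b.a.(X\{a} + 0\{b}))\{a} + 0\{b}) → --b--▸ v1
  v1 = b.a.((rec X. b.b.a.(X\{a} + 0\{b}))\{a} + 0\{b}) → --b--▸ v2
  v2 = a.((rec X. b.b.a.(X\{a} + 0\{b}))\{a} + 0\{b}) → --a--▸ v3
  v3 = (rec X. b.b.a.(X\{a} + 0\{b}))\{a} + 0\{b} → --b--▸ v4
  v4 = (b.a.((rec X. b.b.a.(X\{a} + 0\{b}))\{a} + 0\{b}))\{a} → --b--▸ v5
  v5 = (a.((rec X. b.b.a.(X\{a} + 0\{b}))\{a} + 0\{b}))\{a} → deadlocked
Bisimilarity quotient blocks:
  B0 = {u0, v0}
  B1 = {u1, v1}
  B2 = {u2, v2}
  B3 = {u3, v3}
  B4 = {u4, v4}
  B5 = {u5, v5}
u0 ∈ B0, v0 ∈ B0 → same block
Bisimilar ⇒ trace-equivalent.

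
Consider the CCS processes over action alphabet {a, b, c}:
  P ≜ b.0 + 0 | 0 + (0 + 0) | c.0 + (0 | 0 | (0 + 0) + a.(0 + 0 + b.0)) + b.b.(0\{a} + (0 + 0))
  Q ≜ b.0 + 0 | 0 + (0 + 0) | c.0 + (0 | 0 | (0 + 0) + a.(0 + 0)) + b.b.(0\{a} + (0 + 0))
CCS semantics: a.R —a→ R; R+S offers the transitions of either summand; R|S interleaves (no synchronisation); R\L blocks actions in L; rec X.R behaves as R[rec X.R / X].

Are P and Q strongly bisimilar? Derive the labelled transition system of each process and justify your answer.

not bisimilar

LTS(P): 6 reachable states
  m0 = b.0 + 0 | 0 + (0 + 0) | c.0 + (0 | 0 | (0 + 0) + a.(0 + 0 + b.0)) + b.b.(0\{a} + (0 + 0)) has moves ··a··> m1, ··b··> m2, ··b··> m3, ··c··> m4
  m1 = 0 + 0 + b.0 has moves ··b··> m2
  m2 = 0 has moves stopped
  m3 = b.(0\{a} + (0 + 0)) has moves ··b··> m5
  m4 = (0 + 0) | 0 has moves stopped
  m5 = 0\{a} + (0 + 0) has moves stopped
LTS(Q): 6 reachable states
  n0 = b.0 + 0 | 0 + (0 + 0) | c.0 + (0 | 0 | (0 + 0) + a.(0 + 0)) + b.b.(0\{a} + (0 + 0)) has moves ··a··> n1, ··b··> n2, ··b··> n3, ··c··> n4
  n1 = 0 + 0 has moves stopped
  n2 = 0 has moves stopped
  n3 = b.(0\{a} + (0 + 0)) has moves ··b··> n5
  n4 = (0 + 0) | 0 has moves stopped
  n5 = 0\{a} + (0 + 0) has moves stopped
Partition-refinement fixed point:
  B0 = {m0}
  B1 = {m2, m4, m5, n1, n2, n4, n5}
  B2 = {m1, m3, n3}
  B3 = {n0}
m0 ∈ B0, n0 ∈ B3 → different blocks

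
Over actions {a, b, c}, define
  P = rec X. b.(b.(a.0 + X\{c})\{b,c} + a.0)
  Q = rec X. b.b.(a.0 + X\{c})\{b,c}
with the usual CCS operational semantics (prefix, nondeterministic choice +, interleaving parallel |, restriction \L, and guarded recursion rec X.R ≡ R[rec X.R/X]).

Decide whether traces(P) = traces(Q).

NO — witness ⟨ba⟩

Reachable graph of P (5 states):
  u0 = rec X. b.(b.(a.0 + X\{c})\{b,c} + a.0) ⊢ -b-> u1
  u1 = b.(a.0 + (rec X. b.(b.(a.0 + X\{c})\{b,c} + a.0))\{c})\{b,c} + a.0 ⊢ -a-> u2, -b-> u3
  u2 = 0 ⊢ ·
  u3 = (a.0 + (rec X. b.(b.(a.0 + X\{c})\{b,c} + a.0))\{c})\{b,c} ⊢ -a-> u4
  u4 = 0\{b,c} ⊢ ·
Reachable graph of Q (4 states):
  v0 = rec X. b.b.(a.0 + X\{c})\{b,c} ⊢ -b-> v1
  v1 = b.(a.0 + (rec X. b.b.(a.0 + X\{c})\{b,c})\{c})\{b,c} ⊢ -b-> v2
  v2 = (a.0 + (rec X. b.b.(a.0 + X\{c})\{b,c})\{c})\{b,c} ⊢ -a-> v3
  v3 = 0\{b,c} ⊢ ·
Run σ = ⟨ba⟩ on P: start {u0}
  [1] b ⇒ {u1}
  [2] a ⇒ {u2}
  P completes σ.
Run σ = ⟨ba⟩ on Q: start {v0}
  [1] b ⇒ {v1}
  [2] a ⇒ ∅  — Q cannot continue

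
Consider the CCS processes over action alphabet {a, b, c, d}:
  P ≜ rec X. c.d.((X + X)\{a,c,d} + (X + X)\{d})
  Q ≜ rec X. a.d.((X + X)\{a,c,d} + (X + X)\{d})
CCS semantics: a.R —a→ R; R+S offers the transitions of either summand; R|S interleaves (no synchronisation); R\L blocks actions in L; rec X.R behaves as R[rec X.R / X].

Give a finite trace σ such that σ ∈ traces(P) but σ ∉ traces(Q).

LTS(P): 4 reachable states
  p0 = rec X. c.d.((X + X)\{a,c,d} + (X + X)\{d}) :: --c--▸ p1
  p1 = d.(((rec X. c.d.((X + X)\{a,c,d} + (X + X)\{d})) + (rec X. c.d.((X + X)\{a,c,d} + (X + X)\{d})))\{a,c,d} + ((rec X. c.d.((X + X)\{a,c,d} + (X + X)\{d})) + (rec X. c.d.((X + X)\{a,c,d} + (X + X)\{d})))\{d}) :: --d--▸ p2
  p2 = ((rec X. c.d.((X + X)\{a,c,d} + (X + X)\{d})) + (rec X. c.d.((X + X)\{a,c,d} + (X + X)\{d})))\{a,c,d} + ((rec X. c.d.((X + X)\{a,c,d} + (X + X)\{d})) + (rec X. c.d.((X + X)\{a,c,d} + (X + X)\{d})))\{d} :: --c--▸ p3
  p3 = (d.(((rec X. c.d.((X + X)\{a,c,d} + (X + X)\{d})) + (rec X. c.d.((X + X)\{a,c,d} + (X + X)\{d})))\{a,c,d} + ((rec X. c.d.((X + X)\{a,c,d} + (X + X)\{d})) + (rec X. c.d.((X + X)\{a,c,d} + (X + X)\{d})))\{d}))\{d} :: deadlocked
LTS(Q): 4 reachable states
  q0 = rec X. a.d.((X + X)\{a,c,d} + (X + X)\{d}) :: --a--▸ q1
  q1 = d.(((rec X. a.d.((X + X)\{a,c,d} + (X + X)\{d})) + (rec X. a.d.((X + X)\{a,c,d} + (X + X)\{d})))\{a,c,d} + ((rec X. a.d.((X + X)\{a,c,d} + (X + X)\{d})) + (rec X. a.d.((X + X)\{a,c,d} + (X + X)\{d})))\{d}) :: --d--▸ q2
  q2 = ((rec X. a.d.((X + X)\{a,c,d} + (X + X)\{d})) + (rec X. a.d.((X + X)\{a,c,d} + (X + X)\{d})))\{a,c,d} + ((rec X. a.d.((X + X)\{a,c,d} + (X + X)\{d})) + (rec X. a.d.((X + X)\{a,c,d} + (X + X)\{d})))\{d} :: --a--▸ q3
  q3 = (d.(((rec X. a.d.((X + X)\{a,c,d} + (X + X)\{d})) + (rec X. a.d.((X + X)\{a,c,d} + (X + X)\{d})))\{a,c,d} + ((rec X. a.d.((X + X)\{a,c,d} + (X + X)\{d})) + (rec X. a.d.((X + X)\{a,c,d} + (X + X)\{d})))\{d}))\{d} :: deadlocked
Run σ = ⟨c⟩ on P: start {p0}
  after c @ step 1: {p1}
  ✓ P
Run σ = ⟨c⟩ on Q: start {q0}
  after c @ step 1: ∅ (Q stuck)

c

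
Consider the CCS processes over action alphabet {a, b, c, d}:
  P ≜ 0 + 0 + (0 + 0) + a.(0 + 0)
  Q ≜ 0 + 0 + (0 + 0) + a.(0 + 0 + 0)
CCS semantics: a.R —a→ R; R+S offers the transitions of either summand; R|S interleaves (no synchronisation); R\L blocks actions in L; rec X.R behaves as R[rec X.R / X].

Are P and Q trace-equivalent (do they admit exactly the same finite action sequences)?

traces(P) = traces(Q)

Reachable graph of P (2 states):
  p0 = 0 + 0 + (0 + 0) + a.(0 + 0) :: ··a··> p1
  p1 = 0 + 0 :: stopped
Reachable graph of Q (2 states):
  q0 = 0 + 0 + (0 + 0) + a.(0 + 0 + 0) :: ··a··> q1
  q1 = 0 + 0 + 0 :: stopped
Coarsest stable partition (strong bisimilarity classes):
  B0 = {p0, q0}
  B1 = {p1, q1}
p0 ∈ B0, q0 ∈ B0 → same block
Bisimilar ⇒ trace-equivalent.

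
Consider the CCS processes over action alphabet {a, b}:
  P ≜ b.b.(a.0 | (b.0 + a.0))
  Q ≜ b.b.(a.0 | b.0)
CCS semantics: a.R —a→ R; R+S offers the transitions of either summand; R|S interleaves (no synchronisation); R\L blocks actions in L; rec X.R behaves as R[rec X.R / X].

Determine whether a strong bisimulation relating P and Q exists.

LTS(P): 6 reachable states
  u0 = b.b.(a.0 | (b.0 + a.0)) | -b-> u1
  u1 = b.(a.0 | (b.0 + a.0)) | -b-> u2
  u2 = a.0 | (b.0 + a.0) | -a-> u3, -a-> u4, -b-> u4
  u3 = 0 | (b.0 + a.0) | -a-> u5, -b-> u5
  u4 = a.0 | 0 | -a-> u5
  u5 = 0 | 0 | stopped
LTS(Q): 6 reachable states
  v0 = b.b.(a.0 | b.0) | -b-> v1
  v1 = b.(a.0 | b.0) | -b-> v2
  v2 = a.0 | b.0 | -a-> v3, -b-> v4
  v3 = 0 | b.0 | -b-> v5
  v4 = a.0 | 0 | -a-> v5
  v5 = 0 | 0 | stopped
Partition-refinement fixed point:
  B0 = {u0}
  B1 = {u1}
  B2 = {u2}
  B3 = {u3}
  B4 = {u5, v5}
  B5 = {u4, v4}
  B6 = {v0}
  B7 = {v1}
  B8 = {v2}
  B9 = {v3}
u0 ∈ B0, v0 ∈ B6 → different blocks

NO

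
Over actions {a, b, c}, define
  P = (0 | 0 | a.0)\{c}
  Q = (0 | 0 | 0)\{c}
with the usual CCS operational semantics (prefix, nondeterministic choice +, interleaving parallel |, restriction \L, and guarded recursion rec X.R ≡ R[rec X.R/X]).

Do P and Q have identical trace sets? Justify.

traces(P) ≠ traces(Q) — witness ⟨a⟩

LTS(P): 2 reachable states
  s0 = (0 | 0 | a.0)\{c} | --a--▸ s1
  s1 = (0 | 0 | 0)\{c} | ∅
LTS(Q): 1 reachable states
  t0 = (0 | 0 | 0)\{c} | ∅
Run σ = ⟨a⟩ on P: start {s0}
  after a @ step 1: {s1}
  ✓ P
Run σ = ⟨a⟩ on Q: start {t0}
  after a @ step 1: no successor for Q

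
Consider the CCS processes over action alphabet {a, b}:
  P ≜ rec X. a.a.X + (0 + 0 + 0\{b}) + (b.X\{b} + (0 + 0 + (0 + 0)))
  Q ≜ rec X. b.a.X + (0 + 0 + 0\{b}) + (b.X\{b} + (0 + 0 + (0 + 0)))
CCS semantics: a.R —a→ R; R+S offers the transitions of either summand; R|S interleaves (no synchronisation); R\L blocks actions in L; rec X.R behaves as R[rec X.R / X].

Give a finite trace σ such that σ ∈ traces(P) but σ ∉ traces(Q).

a

LTS(P): 4 reachable states
  p0 = rec X. a.a.X + (0 + 0 + 0\{b}) + (b.X\{b} + (0 + 0 + (0 + 0))) ⊢ -a-> p1, -b-> p2
  p1 = a.(rec X. a.a.X + (0 + 0 + 0\{b}) + (b.X\{b} + (0 + 0 + (0 + 0)))) ⊢ -a-> p0
  p2 = (rec X. a.a.X + (0 + 0 + 0\{b}) + (b.X\{b} + (0 + 0 + (0 + 0))))\{b} ⊢ -a-> p3
  p3 = (a.(rec X. a.a.X + (0 + 0 + 0\{b}) + (b.X\{b} + (0 + 0 + (0 + 0)))))\{b} ⊢ -a-> p2
LTS(Q): 3 reachable states
  q0 = rec X. b.a.X + (0 + 0 + 0\{b}) + (b.X\{b} + (0 + 0 + (0 + 0))) ⊢ -b-> q1, -b-> q2
  q1 = (rec X. b.a.X + (0 + 0 + 0\{b}) + (b.X\{b} + (0 + 0 + (0 + 0))))\{b} ⊢ deadlocked
  q2 = a.(rec X. b.a.X + (0 + 0 + 0\{b}) + (b.X\{b} + (0 + 0 + (0 + 0)))) ⊢ -a-> q0
Trace ⟨a⟩ through P, begin at {p0}:
  [1] a ⇒ {p1}
  — P admits the full trace.
Trace ⟨a⟩ through Q, begin at {q0}:
  [1] a ⇒ no successor for Q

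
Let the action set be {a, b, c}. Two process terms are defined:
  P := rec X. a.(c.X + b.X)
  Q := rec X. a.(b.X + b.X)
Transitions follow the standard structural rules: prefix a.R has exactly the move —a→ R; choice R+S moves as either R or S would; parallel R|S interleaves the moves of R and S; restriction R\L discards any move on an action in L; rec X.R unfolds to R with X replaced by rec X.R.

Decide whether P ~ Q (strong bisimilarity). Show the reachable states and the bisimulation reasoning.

NO

Reachable graph of P (2 states):
  s0 = rec X. a.(c.X + b.X) ⊢ =a=> s1
  s1 = c.(rec X. a.(c.X + b.X)) + b.(rec X. a.(c.X + b.X)) ⊢ =b=> s0, =c=> s0
Reachable graph of Q (2 states):
  t0 = rec X. a.(b.X + b.X) ⊢ =a=> t1
  t1 = b.(rec X. a.(b.X + b.X)) + b.(rec X. a.(b.X + b.X)) ⊢ =b=> t0
Coarsest stable partition (strong bisimilarity classes):
  B0 = {s0}
  B1 = {s1}
  B2 = {t0}
  B3 = {t1}
s0 ∈ B0, t0 ∈ B2 → different blocks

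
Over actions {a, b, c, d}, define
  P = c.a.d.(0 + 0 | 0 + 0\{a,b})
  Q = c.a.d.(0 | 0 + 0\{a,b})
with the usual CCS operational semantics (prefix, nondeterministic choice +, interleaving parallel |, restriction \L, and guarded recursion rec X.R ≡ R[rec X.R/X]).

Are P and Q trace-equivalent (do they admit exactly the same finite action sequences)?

traces(P) = traces(Q)

P's transition system — 4 states:
  m0 = c.a.d.(0 + 0 | 0 + 0\{a,b}) :: -c-> m1
  m1 = a.d.(0 + 0 | 0 + 0\{a,b}) :: -a-> m2
  m2 = d.(0 + 0 | 0 + 0\{a,b}) :: -d-> m3
  m3 = 0 + 0 | 0 + 0\{a,b} :: deadlocked
Q's transition system — 4 states:
  n0 = c.a.d.(0 | 0 + 0\{a,b}) :: -c-> n1
  n1 = a.d.(0 | 0 + 0\{a,b}) :: -a-> n2
  n2 = d.(0 | 0 + 0\{a,b}) :: -d-> n3
  n3 = 0 | 0 + 0\{a,b} :: deadlocked
Bisimilarity quotient blocks:
  B0 = {m0, n0}
  B1 = {m1, n1}
  B2 = {m2, n2}
  B3 = {m3, n3}
m0 ∈ B0, n0 ∈ B0 → same block
Bisimilar ⇒ trace-equivalent.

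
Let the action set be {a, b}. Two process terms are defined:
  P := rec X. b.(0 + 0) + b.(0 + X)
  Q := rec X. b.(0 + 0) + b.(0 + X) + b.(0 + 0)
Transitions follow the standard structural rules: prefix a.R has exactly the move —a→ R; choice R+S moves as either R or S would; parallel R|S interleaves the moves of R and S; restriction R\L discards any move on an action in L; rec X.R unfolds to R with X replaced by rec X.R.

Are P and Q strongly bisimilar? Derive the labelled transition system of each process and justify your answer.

Reachable graph of P (3 states):
  u0 = rec X. b.(0 + 0) + b.(0 + X) has moves -b-> u1, -b-> u2
  u1 = 0 + (rec X. b.(0 + 0) + b.(0 + X)) has moves -b-> u1, -b-> u2
  u2 = 0 + 0 has moves (no moves)
Reachable graph of Q (3 states):
  v0 = rec X. b.(0 + 0) + b.(0 + X) + b.(0 + 0) has moves -b-> v1, -b-> v2
  v1 = 0 + (rec X. b.(0 + 0) + b.(0 + X) + b.(0 + 0)) has moves -b-> v1, -b-> v2
  v2 = 0 + 0 has moves (no moves)
Bisimilarity quotient blocks:
  B0 = {u0, u1, v0, v1}
  B1 = {u2, v2}
u0 ∈ B0, v0 ∈ B0 → same block

YES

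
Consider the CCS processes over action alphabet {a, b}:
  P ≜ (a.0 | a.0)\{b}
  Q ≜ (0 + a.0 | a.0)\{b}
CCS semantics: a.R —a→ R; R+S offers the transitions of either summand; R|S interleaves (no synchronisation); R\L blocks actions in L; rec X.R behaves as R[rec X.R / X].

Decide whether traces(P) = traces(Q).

P's transition system — 4 states:
  s0 = (a.0 | a.0)\{b} ⊢ =a=> s1, =a=> s2
  s1 = (0 | a.0)\{b} ⊢ =a=> s3
  s2 = (a.0 | 0)\{b} ⊢ =a=> s3
  s3 = (0 | 0)\{b} ⊢ stopped
Q's transition system — 4 states:
  t0 = (0 + a.0 | a.0)\{b} ⊢ =a=> t1, =a=> t2
  t1 = (0 | a.0)\{b} ⊢ =a=> t3
  t2 = (a.0 | 0)\{b} ⊢ =a=> t3
  t3 = (0 | 0)\{b} ⊢ stopped
Bisimilarity quotient blocks:
  B0 = {s0, t0}
  B1 = {s1, s2, t1, t2}
  B2 = {s3, t3}
s0 ∈ B0, t0 ∈ B0 → same block
Bisimilar ⇒ trace-equivalent.

YES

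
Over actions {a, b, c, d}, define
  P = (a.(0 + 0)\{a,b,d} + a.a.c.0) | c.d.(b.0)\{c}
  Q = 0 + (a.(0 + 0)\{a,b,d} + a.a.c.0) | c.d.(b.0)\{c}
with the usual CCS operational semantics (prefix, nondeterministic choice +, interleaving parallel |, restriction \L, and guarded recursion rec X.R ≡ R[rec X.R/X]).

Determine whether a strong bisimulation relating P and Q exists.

P ~ Q

LTS(P): 20 reachable states
  u0 = (a.(0 + 0)\{a,b,d} + a.a.c.0) | c.d.(b.0)\{c} → —a→ u1, —a→ u2, —c→ u3
  u1 = (0 + 0)\{a,b,d} | c.d.(b.0)\{c} → —c→ u4
  u2 = a.c.0 | c.d.(b.0)\{c} → —a→ u5, —c→ u6
  u3 = (a.(0 + 0)\{a,b,d} + a.a.c.0) | d.(b.0)\{c} → —a→ u4, —a→ u6, —d→ u7
  u4 = (0 + 0)\{a,b,d} | d.(b.0)\{c} → —d→ u8
  u5 = c.0 | c.d.(b.0)\{c} → —c→ u10, —c→ u9
  u6 = a.c.0 | d.(b.0)\{c} → —a→ u10, —d→ u11
  u7 = (a.(0 + 0)\{a,b,d} + a.a.c.0) | (b.0)\{c} → —a→ u11, —a→ u8, —b→ u12
  u8 = (0 + 0)\{a,b,d} | (b.0)\{c} → —b→ u13
  u9 = 0 | c.d.(b.0)\{c} → —c→ u14
  u10 = c.0 | d.(b.0)\{c} → —c→ u14, —d→ u15
  u11 = a.c.0 | (b.0)\{c} → —a→ u15, —b→ u16
  u12 = (a.(0 + 0)\{a,b,d} + a.a.c.0) | 0\{c} → —a→ u13, —a→ u16
  u13 = (0 + 0)\{a,b,d} | 0\{c} → deadlocked
  u14 = 0 | d.(b.0)\{c} → —d→ u17
  u15 = c.0 | (b.0)\{c} → —b→ u18, —c→ u17
  u16 = a.c.0 | 0\{c} → —a→ u18
  u17 = 0 | (b.0)\{c} → —b→ u19
  u18 = c.0 | 0\{c} → —c→ u19
  u19 = 0 | 0\{c} → deadlocked
LTS(Q): 20 reachable states
  v0 = 0 + (a.(0 + 0)\{a,b,d} + a.a.c.0) | c.d.(b.0)\{c} → —a→ v1, —a→ v2, —c→ v3
  v1 = (0 + 0)\{a,b,d} | c.d.(b.0)\{c} → —c→ v4
  v2 = a.c.0 | c.d.(b.0)\{c} → —a→ v5, —c→ v6
  v3 = (a.(0 + 0)\{a,b,d} + a.a.c.0) | d.(b.0)\{c} → —a→ v4, —a→ v6, —d→ v7
  v4 = (0 + 0)\{a,b,d} | d.(b.0)\{c} → —d→ v8
  v5 = c.0 | c.d.(b.0)\{c} → —c→ v10, —c→ v9
  v6 = a.c.0 | d.(b.0)\{c} → —a→ v10, —d→ v11
  v7 = (a.(0 + 0)\{a,b,d} + a.a.c.0) | (b.0)\{c} → —a→ v11, —a→ v8, —b→ v12
  v8 = (0 + 0)\{a,b,d} | (b.0)\{c} → —b→ v13
  v9 = 0 | c.d.(b.0)\{c} → —c→ v14
  v10 = c.0 | d.(b.0)\{c} → —c→ v14, —d→ v15
  v11 = a.c.0 | (b.0)\{c} → —a→ v15, —b→ v16
  v12 = (a.(0 + 0)\{a,b,d} + a.a.c.0) | 0\{c} → —a→ v13, —a→ v16
  v13 = (0 + 0)\{a,b,d} | 0\{c} → deadlocked
  v14 = 0 | d.(b.0)\{c} → —d→ v17
  v15 = c.0 | (b.0)\{c} → —b→ v18, —c→ v17
  v16 = a.c.0 | 0\{c} → —a→ v18
  v17 = 0 | (b.0)\{c} → —b→ v19
  v18 = c.0 | 0\{c} → —c→ v19
  v19 = 0 | 0\{c} → deadlocked
Coarsest stable partition (strong bisimilarity classes):
  B0 = {u0, v0}
  B1 = {u3, v3}
  B2 = {u14, u4, v14, v4}
  B3 = {u17, u8, v17, v8}
  B4 = {u13, u19, v13, v19}
  B5 = {u6, v6}
  B6 = {u11, v11}
  B7 = {u16, v16}
  B8 = {u18, v18}
  B9 = {u15, v15}
  B10 = {u10, v10}
  B11 = {u7, v7}
  B12 = {u12, v12}
  B13 = {u1, u9, v1, v9}
  B14 = {u2, v2}
  B15 = {u5, v5}
u0 ∈ B0, v0 ∈ B0 → same block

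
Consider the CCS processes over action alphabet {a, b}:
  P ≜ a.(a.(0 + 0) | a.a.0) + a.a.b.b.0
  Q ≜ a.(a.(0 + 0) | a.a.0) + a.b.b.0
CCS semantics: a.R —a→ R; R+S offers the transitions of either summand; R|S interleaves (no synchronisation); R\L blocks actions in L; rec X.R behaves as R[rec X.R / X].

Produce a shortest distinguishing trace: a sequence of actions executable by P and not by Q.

Reachable graph of P (11 states):
  m0 = a.(a.(0 + 0) | a.a.0) + a.a.b.b.0 :: —a→ m1, —a→ m2
  m1 = a.(0 + 0) | a.a.0 :: —a→ m3, —a→ m4
  m2 = a.b.b.0 :: —a→ m5
  m3 = (0 + 0) | a.a.0 :: —a→ m6
  m4 = a.(0 + 0) | a.0 :: —a→ m6, —a→ m7
  m5 = b.b.0 :: —b→ m8
  m6 = (0 + 0) | a.0 :: —a→ m9
  m7 = a.(0 + 0) | 0 :: —a→ m9
  m8 = b.0 :: —b→ m10
  m9 = (0 + 0) | 0 :: (no moves)
  m10 = 0 :: (no moves)
Reachable graph of Q (10 states):
  n0 = a.(a.(0 + 0) | a.a.0) + a.b.b.0 :: —a→ n1, —a→ n2
  n1 = a.(0 + 0) | a.a.0 :: —a→ n3, —a→ n4
  n2 = b.b.0 :: —b→ n5
  n3 = (0 + 0) | a.a.0 :: —a→ n6
  n4 = a.(0 + 0) | a.0 :: —a→ n6, —a→ n7
  n5 = b.0 :: —b→ n8
  n6 = (0 + 0) | a.0 :: —a→ n9
  n7 = a.(0 + 0) | 0 :: —a→ n9
  n8 = 0 :: (no moves)
  n9 = (0 + 0) | 0 :: (no moves)
Run σ = ⟨aab⟩ on P: start {m0}
  after a @ step 1: {m1, m2}
  after a @ step 2: {m3, m4, m5}
  after b @ step 3: {m8}
  — P admits the full trace.
Run σ = ⟨aab⟩ on Q: start {n0}
  after a @ step 1: {n1, n2}
  after a @ step 2: {n3, n4}
  after b @ step 3: no successor for Q

aab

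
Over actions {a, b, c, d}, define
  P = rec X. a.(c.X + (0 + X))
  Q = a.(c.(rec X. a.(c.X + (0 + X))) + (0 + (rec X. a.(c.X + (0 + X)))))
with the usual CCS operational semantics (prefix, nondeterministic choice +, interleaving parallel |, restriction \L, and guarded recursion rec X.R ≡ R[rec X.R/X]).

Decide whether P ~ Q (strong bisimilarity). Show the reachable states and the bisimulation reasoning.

P ~ Q

Reachable graph of P (2 states):
  u0 = rec X. a.(c.X + (0 + X)) ⊢ —a→ u1
  u1 = c.(rec X. a.(c.X + (0 + X))) + (0 + (rec X. a.(c.X + (0 + X)))) ⊢ —a→ u1, —c→ u0
Reachable graph of Q (3 states):
  v0 = a.(c.(rec X. a.(c.X + (0 + X))) + (0 + (rec X. a.(c.X + (0 + X))))) ⊢ —a→ v1
  v1 = c.(rec X. a.(c.X + (0 + X))) + (0 + (rec X. a.(c.X + (0 + X)))) ⊢ —a→ v1, —c→ v2
  v2 = rec X. a.(c.X + (0 + X)) ⊢ —a→ v1
Bisimilarity quotient blocks:
  B0 = {u0, v0, v2}
  B1 = {u1, v1}
u0 ∈ B0, v0 ∈ B0 → same block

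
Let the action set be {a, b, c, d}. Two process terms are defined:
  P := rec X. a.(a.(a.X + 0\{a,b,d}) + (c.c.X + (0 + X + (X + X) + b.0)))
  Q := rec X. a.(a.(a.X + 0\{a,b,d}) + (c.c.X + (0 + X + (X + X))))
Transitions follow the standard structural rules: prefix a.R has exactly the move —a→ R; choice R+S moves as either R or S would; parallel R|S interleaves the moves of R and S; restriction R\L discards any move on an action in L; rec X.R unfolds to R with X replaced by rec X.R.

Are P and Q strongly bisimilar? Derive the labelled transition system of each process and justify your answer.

P ≁ Q

Reachable graph of P (5 states):
  u0 = rec X. a.(a.(a.X + 0\{a,b,d}) + (c.c.X + (0 + X + (X + X) + b.0))) :: —a→ u1
  u1 = a.(a.(rec X. a.(a.(a.X + 0\{a,b,d}) + (c.c.X + (0 + X + (X + X) + b.0)))) + 0\{a,b,d}) + (c.c.(rec X. a.(a.(a.X + 0\{a,b,d}) + (c.c.X + (0 + X + (X + X) + b.0)))) + (0 + (rec X. a.(a.(a.X + 0\{a,b,d}) + (c.c.X + (0 + X + (X + X) + b.0)))) + ((rec X. a.(a.(a.X + 0\{a,b,d}) + (c.c.X + (0 + X + (X + X) + b.0)))) + (rec X. a.(a.(a.X + 0\{a,b,d}) + (c.c.X + (0 + X + (X + X) + b.0))))) + b.0)) :: —a→ u1, —a→ u2, —b→ u3, —c→ u4
  u2 = a.(rec X. a.(a.(a.X + 0\{a,b,d}) + (c.c.X + (0 + X + (X + X) + b.0)))) + 0\{a,b,d} :: —a→ u0
  u3 = 0 :: (no moves)
  u4 = c.(rec X. a.(a.(a.X + 0\{a,b,d}) + (c.c.X + (0 + X + (X + X) + b.0)))) :: —c→ u0
Reachable graph of Q (4 states):
  v0 = rec X. a.(a.(a.X + 0\{a,b,d}) + (c.c.X + (0 + X + (X + X)))) :: —a→ v1
  v1 = a.(a.(rec X. a.(a.(a.X + 0\{a,b,d}) + (c.c.X + (0 + X + (X + X))))) + 0\{a,b,d}) + (c.c.(rec X. a.(a.(a.X + 0\{a,b,d}) + (c.c.X + (0 + X + (X + X))))) + (0 + (rec X. a.(a.(a.X + 0\{a,b,d}) + (c.c.X + (0 + X + (X + X))))) + ((rec X. a.(a.(a.X + 0\{a,b,d}) + (c.c.X + (0 + X + (X + X))))) + (rec X. a.(a.(a.X + 0\{a,b,d}) + (c.c.X + (0 + X + (X + X)))))))) :: —a→ v1, —a→ v2, —c→ v3
  v2 = a.(rec X. a.(a.(a.X + 0\{a,b,d}) + (c.c.X + (0 + X + (X + X))))) + 0\{a,b,d} :: —a→ v0
  v3 = c.(rec X. a.(a.(a.X + 0\{a,b,d}) + (c.c.X + (0 + X + (X + X))))) :: —c→ v0
Bisimilarity quotient blocks:
  B0 = {u0}
  B1 = {u1}
  B2 = {u2}
  B3 = {u3}
  B4 = {u4}
  B5 = {v0}
  B6 = {v1}
  B7 = {v2}
  B8 = {v3}
u0 ∈ B0, v0 ∈ B5 → different blocks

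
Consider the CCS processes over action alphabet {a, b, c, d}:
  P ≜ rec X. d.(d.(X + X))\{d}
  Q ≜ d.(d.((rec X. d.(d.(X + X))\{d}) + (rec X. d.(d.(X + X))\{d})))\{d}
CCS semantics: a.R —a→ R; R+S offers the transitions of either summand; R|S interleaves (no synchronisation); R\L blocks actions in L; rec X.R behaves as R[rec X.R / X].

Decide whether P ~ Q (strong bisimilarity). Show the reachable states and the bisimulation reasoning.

YES

LTS(P): 2 reachable states
  m0 = rec X. d.(d.(X + X))\{d} :: —d→ m1
  m1 = (d.((rec X. d.(d.(X + X))\{d}) + (rec X. d.(d.(X + X))\{d})))\{d} :: (no moves)
LTS(Q): 2 reachable states
  n0 = d.(d.((rec X. d.(d.(X + X))\{d}) + (rec X. d.(d.(X + X))\{d})))\{d} :: —d→ n1
  n1 = (d.((rec X. d.(d.(X + X))\{d}) + (rec X. d.(d.(X + X))\{d})))\{d} :: (no moves)
Coarsest stable partition (strong bisimilarity classes):
  B0 = {m0, n0}
  B1 = {m1, n1}
m0 ∈ B0, n0 ∈ B0 → same block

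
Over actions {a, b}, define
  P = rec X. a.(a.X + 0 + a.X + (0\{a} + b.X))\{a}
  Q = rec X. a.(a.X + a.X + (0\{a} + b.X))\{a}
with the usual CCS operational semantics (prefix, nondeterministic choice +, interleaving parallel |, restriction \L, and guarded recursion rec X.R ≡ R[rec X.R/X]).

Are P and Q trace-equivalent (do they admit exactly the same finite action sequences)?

traces(P) = traces(Q)

LTS(P): 3 reachable states
  u0 = rec X. a.(a.X + 0 + a.X + (0\{a} + b.X))\{a} ⊢ ··a··> u1
  u1 = (a.(rec X. a.(a.X + 0 + a.X + (0\{a} + b.X))\{a}) + 0 + a.(rec X. a.(a.X + 0 + a.X + (0\{a} + b.X))\{a}) + (0\{a} + b.(rec X. a.(a.X + 0 + a.X + (0\{a} + b.X))\{a})))\{a} ⊢ ··b··> u2
  u2 = (rec X. a.(a.X + 0 + a.X + (0\{a} + b.X))\{a})\{a} ⊢ (no moves)
LTS(Q): 3 reachable states
  v0 = rec X. a.(a.X + a.X + (0\{a} + b.X))\{a} ⊢ ··a··> v1
  v1 = (a.(rec X. a.(a.X + a.X + (0\{a} + b.X))\{a}) + a.(rec X. a.(a.X + a.X + (0\{a} + b.X))\{a}) + (0\{a} + b.(rec X. a.(a.X + a.X + (0\{a} + b.X))\{a})))\{a} ⊢ ··b··> v2
  v2 = (rec X. a.(a.X + a.X + (0\{a} + b.X))\{a})\{a} ⊢ (no moves)
Coarsest stable partition (strong bisimilarity classes):
  B0 = {u0, v0}
  B1 = {u1, v1}
  B2 = {u2, v2}
u0 ∈ B0, v0 ∈ B0 → same block
Bisimilar ⇒ trace-equivalent.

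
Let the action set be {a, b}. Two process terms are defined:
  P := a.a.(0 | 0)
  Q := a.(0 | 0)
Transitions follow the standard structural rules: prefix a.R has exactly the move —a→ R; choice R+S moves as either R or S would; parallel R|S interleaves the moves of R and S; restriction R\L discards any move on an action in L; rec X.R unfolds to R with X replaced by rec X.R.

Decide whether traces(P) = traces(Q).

NO — witness ⟨aa⟩

Reachable graph of P (3 states):
  p0 = a.a.(0 | 0) → —a→ p1
  p1 = a.(0 | 0) → —a→ p2
  p2 = 0 | 0 → deadlocked
Reachable graph of Q (2 states):
  q0 = a.(0 | 0) → —a→ q1
  q1 = 0 | 0 → deadlocked
Executing aa from P (initial set {p0}):
  [1] a ⇒ {p1}
  [2] a ⇒ {p2}
  P completes σ.
Executing aa from Q (initial set {q0}):
  [1] a ⇒ {q1}
  [2] a ⇒ ∅  — Q cannot continue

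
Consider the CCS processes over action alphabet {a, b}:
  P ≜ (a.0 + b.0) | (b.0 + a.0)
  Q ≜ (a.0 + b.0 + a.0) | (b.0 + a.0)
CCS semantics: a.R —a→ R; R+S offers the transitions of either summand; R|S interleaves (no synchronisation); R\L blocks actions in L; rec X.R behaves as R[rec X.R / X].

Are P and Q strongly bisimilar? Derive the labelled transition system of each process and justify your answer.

P's transition system — 4 states:
  m0 = (a.0 + b.0) | (b.0 + a.0) has moves --a--▸ m1, --a--▸ m2, --b--▸ m1, --b--▸ m2
  m1 = (a.0 + b.0) | 0 has moves --a--▸ m3, --b--▸ m3
  m2 = 0 | (b.0 + a.0) has moves --a--▸ m3, --b--▸ m3
  m3 = 0 | 0 has moves ·
Q's transition system — 4 states:
  n0 = (a.0 + b.0 + a.0) | (b.0 + a.0) has moves --a--▸ n1, --a--▸ n2, --b--▸ n1, --b--▸ n2
  n1 = (a.0 + b.0 + a.0) | 0 has moves --a--▸ n3, --b--▸ n3
  n2 = 0 | (b.0 + a.0) has moves --a--▸ n3, --b--▸ n3
  n3 = 0 | 0 has moves ·
Bisimilarity quotient blocks:
  B0 = {m0, n0}
  B1 = {m1, m2, n1, n2}
  B2 = {m3, n3}
m0 ∈ B0, n0 ∈ B0 → same block

P ~ Q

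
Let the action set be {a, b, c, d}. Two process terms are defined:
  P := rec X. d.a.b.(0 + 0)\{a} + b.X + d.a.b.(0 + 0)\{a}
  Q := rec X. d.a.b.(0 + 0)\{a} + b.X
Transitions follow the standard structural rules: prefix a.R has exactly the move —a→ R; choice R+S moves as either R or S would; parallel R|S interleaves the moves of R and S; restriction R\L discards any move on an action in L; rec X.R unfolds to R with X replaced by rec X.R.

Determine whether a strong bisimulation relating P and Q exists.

P's transition system — 4 states:
  m0 = rec X. d.a.b.(0 + 0)\{a} + b.X + d.a.b.(0 + 0)\{a} ⊢ =b=> m0, =d=> m1
  m1 = a.b.(0 + 0)\{a} ⊢ =a=> m2
  m2 = b.(0 + 0)\{a} ⊢ =b=> m3
  m3 = (0 + 0)\{a} ⊢ stopped
Q's transition system — 4 states:
  n0 = rec X. d.a.b.(0 + 0)\{a} + b.X ⊢ =b=> n0, =d=> n1
  n1 = a.b.(0 + 0)\{a} ⊢ =a=> n2
  n2 = b.(0 + 0)\{a} ⊢ =b=> n3
  n3 = (0 + 0)\{a} ⊢ stopped
Bisimilarity quotient blocks:
  B0 = {m0, n0}
  B1 = {m1, n1}
  B2 = {m2, n2}
  B3 = {m3, n3}
m0 ∈ B0, n0 ∈ B0 → same block

YES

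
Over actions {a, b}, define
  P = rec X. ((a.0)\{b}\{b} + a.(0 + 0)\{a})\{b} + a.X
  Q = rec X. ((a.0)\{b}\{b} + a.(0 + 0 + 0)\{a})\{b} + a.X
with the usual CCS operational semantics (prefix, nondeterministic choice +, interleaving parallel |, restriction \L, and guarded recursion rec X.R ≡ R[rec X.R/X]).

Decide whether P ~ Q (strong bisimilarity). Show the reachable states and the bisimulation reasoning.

P's transition system — 3 states:
  m0 = rec X. ((a.0)\{b}\{b} + a.(0 + 0)\{a})\{b} + a.X :: --a--▸ m0, --a--▸ m1, --a--▸ m2
  m1 = (0 + 0)\{a}\{b} :: ·
  m2 = 0\{b}\{b}\{b} :: ·
Q's transition system — 3 states:
  n0 = rec X. ((a.0)\{b}\{b} + a.(0 + 0 + 0)\{a})\{b} + a.X :: --a--▸ n0, --a--▸ n1, --a--▸ n2
  n1 = (0 + 0 + 0)\{a}\{b} :: ·
  n2 = 0\{b}\{b}\{b} :: ·
Partition-refinement fixed point:
  B0 = {m0, n0}
  B1 = {m1, m2, n1, n2}
m0 ∈ B0, n0 ∈ B0 → same block

bisimilar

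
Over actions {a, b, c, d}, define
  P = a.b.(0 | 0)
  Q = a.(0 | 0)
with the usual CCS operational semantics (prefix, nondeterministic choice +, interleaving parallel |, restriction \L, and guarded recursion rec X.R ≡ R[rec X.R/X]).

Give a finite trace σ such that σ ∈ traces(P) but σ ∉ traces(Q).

ab

LTS(P): 3 reachable states
  s0 = a.b.(0 | 0) :: -a-> s1
  s1 = b.(0 | 0) :: -b-> s2
  s2 = 0 | 0 :: deadlocked
LTS(Q): 2 reachable states
  t0 = a.(0 | 0) :: -a-> t1
  t1 = 0 | 0 :: deadlocked
Trace ⟨ab⟩ through P, begin at {s0}:
  after a @ step 1: {s1}
  after b @ step 2: {s2}
  — P admits the full trace.
Trace ⟨ab⟩ through Q, begin at {t0}:
  after a @ step 1: {t1}
  after b @ step 2: ∅ (Q stuck)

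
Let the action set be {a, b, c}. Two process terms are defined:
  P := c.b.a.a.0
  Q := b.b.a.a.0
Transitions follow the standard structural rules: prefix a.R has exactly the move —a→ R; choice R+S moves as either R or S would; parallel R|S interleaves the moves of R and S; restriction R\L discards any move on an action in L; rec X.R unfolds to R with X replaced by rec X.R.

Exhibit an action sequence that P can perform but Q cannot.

LTS(P): 5 reachable states
  s0 = c.b.a.a.0 ⊢ —c→ s1
  s1 = b.a.a.0 ⊢ —b→ s2
  s2 = a.a.0 ⊢ —a→ s3
  s3 = a.0 ⊢ —a→ s4
  s4 = 0 ⊢ ∅
LTS(Q): 5 reachable states
  t0 = b.b.a.a.0 ⊢ —b→ t1
  t1 = b.a.a.0 ⊢ —b→ t2
  t2 = a.a.0 ⊢ —a→ t3
  t3 = a.0 ⊢ —a→ t4
  t4 = 0 ⊢ ∅
Run σ = ⟨c⟩ on P: start {s0}
  [1] c ⇒ {s1}
  P completes σ.
Run σ = ⟨c⟩ on Q: start {t0}
  [1] c ⇒ ∅  — Q cannot continue

c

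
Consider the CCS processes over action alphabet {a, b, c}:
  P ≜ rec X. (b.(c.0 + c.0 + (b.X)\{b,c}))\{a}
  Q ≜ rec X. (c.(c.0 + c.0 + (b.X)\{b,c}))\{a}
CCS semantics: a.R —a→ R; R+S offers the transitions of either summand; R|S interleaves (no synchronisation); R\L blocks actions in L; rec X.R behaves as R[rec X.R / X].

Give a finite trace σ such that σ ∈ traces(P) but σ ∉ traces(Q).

Reachable graph of P (3 states):
  u0 = rec X. (b.(c.0 + c.0 + (b.X)\{b,c}))\{a} ⊢ ··b··> u1
  u1 = (c.0 + c.0 + (b.(rec X. (b.(c.0 + c.0 + (b.X)\{b,c}))\{a}))\{b,c})\{a} ⊢ ··c··> u2
  u2 = 0\{a} ⊢ stopped
Reachable graph of Q (3 states):
  v0 = rec X. (c.(c.0 + c.0 + (b.X)\{b,c}))\{a} ⊢ ··c··> v1
  v1 = (c.0 + c.0 + (b.(rec X. (c.(c.0 + c.0 + (b.X)\{b,c}))\{a}))\{b,c})\{a} ⊢ ··c··> v2
  v2 = 0\{a} ⊢ stopped
Run σ = ⟨b⟩ on P: start {u0}
  after b @ step 1: {u1}
  ✓ P
Run σ = ⟨b⟩ on Q: start {v0}
  after b @ step 1: ∅  — Q cannot continue

b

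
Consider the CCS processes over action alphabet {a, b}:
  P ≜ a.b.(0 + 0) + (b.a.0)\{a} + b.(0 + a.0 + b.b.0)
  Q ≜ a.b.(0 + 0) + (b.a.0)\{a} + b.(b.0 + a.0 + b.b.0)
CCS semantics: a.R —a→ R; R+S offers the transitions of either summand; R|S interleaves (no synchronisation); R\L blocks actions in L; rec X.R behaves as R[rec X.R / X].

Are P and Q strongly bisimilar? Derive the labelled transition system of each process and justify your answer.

not bisimilar

Reachable graph of P (7 states):
  m0 = a.b.(0 + 0) + (b.a.0)\{a} + b.(0 + a.0 + b.b.0) has moves =a=> m1, =b=> m2, =b=> m3
  m1 = b.(0 + 0) has moves =b=> m4
  m2 = (a.0)\{a} has moves (no moves)
  m3 = 0 + a.0 + b.b.0 has moves =a=> m5, =b=> m6
  m4 = 0 + 0 has moves (no moves)
  m5 = 0 has moves (no moves)
  m6 = b.0 has moves =b=> m5
Reachable graph of Q (7 states):
  n0 = a.b.(0 + 0) + (b.a.0)\{a} + b.(b.0 + a.0 + b.b.0) has moves =a=> n1, =b=> n2, =b=> n3
  n1 = b.(0 + 0) has moves =b=> n4
  n2 = (a.0)\{a} has moves (no moves)
  n3 = b.0 + a.0 + b.b.0 has moves =a=> n5, =b=> n5, =b=> n6
  n4 = 0 + 0 has moves (no moves)
  n5 = 0 has moves (no moves)
  n6 = b.0 has moves =b=> n5
Coarsest stable partition (strong bisimilarity classes):
  B0 = {m0}
  B1 = {m3}
  B2 = {m2, m4, m5, n2, n4, n5}
  B3 = {m1, m6, n1, n6}
  B4 = {n0}
  B5 = {n3}
m0 ∈ B0, n0 ∈ B4 → different blocks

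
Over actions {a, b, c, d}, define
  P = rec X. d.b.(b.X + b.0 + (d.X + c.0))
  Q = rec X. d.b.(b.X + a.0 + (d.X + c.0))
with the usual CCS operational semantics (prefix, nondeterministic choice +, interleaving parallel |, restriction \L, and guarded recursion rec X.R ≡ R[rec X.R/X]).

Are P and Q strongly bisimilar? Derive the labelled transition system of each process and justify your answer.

P ≁ Q

P's transition system — 4 states:
  p0 = rec X. d.b.(b.X + b.0 + (d.X + c.0)) :: -d-> p1
  p1 = b.(b.(rec X. d.b.(b.X + b.0 + (d.X + c.0))) + b.0 + (d.(rec X. d.b.(b.X + b.0 + (d.X + c.0))) + c.0)) :: -b-> p2
  p2 = b.(rec X. d.b.(b.X + b.0 + (d.X + c.0))) + b.0 + (d.(rec X. d.b.(b.X + b.0 + (d.X + c.0))) + c.0) :: -b-> p0, -b-> p3, -c-> p3, -d-> p0
  p3 = 0 :: stopped
Q's transition system — 4 states:
  q0 = rec X. d.b.(b.X + a.0 + (d.X + c.0)) :: -d-> q1
  q1 = b.(b.(rec X. d.b.(b.X + a.0 + (d.X + c.0))) + a.0 + (d.(rec X. d.b.(b.X + a.0 + (d.X + c.0))) + c.0)) :: -b-> q2
  q2 = b.(rec X. d.b.(b.X + a.0 + (d.X + c.0))) + a.0 + (d.(rec X. d.b.(b.X + a.0 + (d.X + c.0))) + c.0) :: -a-> q3, -b-> q0, -c-> q3, -d-> q0
  q3 = 0 :: stopped
Coarsest stable partition (strong bisimilarity classes):
  B0 = {p0}
  B1 = {p1}
  B2 = {p2}
  B3 = {p3, q3}
  B4 = {q0}
  B5 = {q1}
  B6 = {q2}
p0 ∈ B0, q0 ∈ B4 → different blocks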